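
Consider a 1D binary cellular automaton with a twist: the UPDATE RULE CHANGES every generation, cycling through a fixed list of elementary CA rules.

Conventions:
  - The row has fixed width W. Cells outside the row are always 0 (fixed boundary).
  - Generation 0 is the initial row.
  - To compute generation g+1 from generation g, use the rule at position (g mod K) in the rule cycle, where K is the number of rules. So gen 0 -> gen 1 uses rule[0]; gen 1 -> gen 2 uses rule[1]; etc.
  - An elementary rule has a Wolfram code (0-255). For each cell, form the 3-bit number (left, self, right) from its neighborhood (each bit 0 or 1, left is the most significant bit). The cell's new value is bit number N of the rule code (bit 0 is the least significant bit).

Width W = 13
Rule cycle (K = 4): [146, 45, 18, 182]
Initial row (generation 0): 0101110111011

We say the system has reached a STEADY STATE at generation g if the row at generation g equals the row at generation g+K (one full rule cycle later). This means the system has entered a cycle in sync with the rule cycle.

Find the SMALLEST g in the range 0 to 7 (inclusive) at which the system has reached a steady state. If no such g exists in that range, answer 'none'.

Gen 0: 0101110111011
Gen 1 (rule 146): 1000100010000
Gen 2 (rule 45): 1010101010111
Gen 3 (rule 18): 0000000000000
Gen 4 (rule 182): 0000000000000
Gen 5 (rule 146): 0000000000000
Gen 6 (rule 45): 1111111111111
Gen 7 (rule 18): 0000000000000
Gen 8 (rule 182): 0000000000000
Gen 9 (rule 146): 0000000000000
Gen 10 (rule 45): 1111111111111
Gen 11 (rule 18): 0000000000000

Answer: 3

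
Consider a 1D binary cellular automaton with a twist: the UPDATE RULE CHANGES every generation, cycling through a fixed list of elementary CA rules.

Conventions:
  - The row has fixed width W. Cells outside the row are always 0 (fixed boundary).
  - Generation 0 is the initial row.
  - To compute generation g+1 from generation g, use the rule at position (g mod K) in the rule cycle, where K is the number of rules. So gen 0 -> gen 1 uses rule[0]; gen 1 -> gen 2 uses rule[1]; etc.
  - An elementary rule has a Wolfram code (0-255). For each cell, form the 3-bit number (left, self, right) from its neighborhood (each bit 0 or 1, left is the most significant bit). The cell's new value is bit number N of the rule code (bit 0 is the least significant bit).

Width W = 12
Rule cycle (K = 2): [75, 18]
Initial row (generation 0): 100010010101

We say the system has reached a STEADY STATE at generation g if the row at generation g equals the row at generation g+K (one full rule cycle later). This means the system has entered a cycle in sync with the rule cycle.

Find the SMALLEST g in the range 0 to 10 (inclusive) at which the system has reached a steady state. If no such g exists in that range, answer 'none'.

Answer: 10

Derivation:
Gen 0: 100010010101
Gen 1 (rule 75): 001100100000
Gen 2 (rule 18): 010011010000
Gen 3 (rule 75): 100111000111
Gen 4 (rule 18): 011000101000
Gen 5 (rule 75): 111011000011
Gen 6 (rule 18): 000000100100
Gen 7 (rule 75): 111111001001
Gen 8 (rule 18): 000000110110
Gen 9 (rule 75): 111111110110
Gen 10 (rule 18): 000000000001
Gen 11 (rule 75): 111111111110
Gen 12 (rule 18): 000000000001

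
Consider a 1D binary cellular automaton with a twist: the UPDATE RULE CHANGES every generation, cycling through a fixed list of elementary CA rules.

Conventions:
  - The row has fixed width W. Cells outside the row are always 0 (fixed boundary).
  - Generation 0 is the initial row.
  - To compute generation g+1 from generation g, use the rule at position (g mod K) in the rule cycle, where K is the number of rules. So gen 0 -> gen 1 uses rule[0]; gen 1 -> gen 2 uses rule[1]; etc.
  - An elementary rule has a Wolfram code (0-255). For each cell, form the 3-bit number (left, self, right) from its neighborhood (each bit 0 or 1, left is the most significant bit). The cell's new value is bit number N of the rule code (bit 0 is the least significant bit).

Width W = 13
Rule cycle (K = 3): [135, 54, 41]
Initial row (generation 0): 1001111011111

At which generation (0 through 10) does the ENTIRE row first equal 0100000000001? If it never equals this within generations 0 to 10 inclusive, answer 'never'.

Answer: never

Derivation:
Gen 0: 1001111011111
Gen 1 (rule 135): 1010110001110
Gen 2 (rule 54): 1111001010001
Gen 3 (rule 41): 1000000100100
Gen 4 (rule 135): 1011111101101
Gen 5 (rule 54): 1100000010011
Gen 6 (rule 41): 1001111000010
Gen 7 (rule 135): 1010110011110
Gen 8 (rule 54): 1111001100001
Gen 9 (rule 41): 1000001001100
Gen 10 (rule 135): 1011111010001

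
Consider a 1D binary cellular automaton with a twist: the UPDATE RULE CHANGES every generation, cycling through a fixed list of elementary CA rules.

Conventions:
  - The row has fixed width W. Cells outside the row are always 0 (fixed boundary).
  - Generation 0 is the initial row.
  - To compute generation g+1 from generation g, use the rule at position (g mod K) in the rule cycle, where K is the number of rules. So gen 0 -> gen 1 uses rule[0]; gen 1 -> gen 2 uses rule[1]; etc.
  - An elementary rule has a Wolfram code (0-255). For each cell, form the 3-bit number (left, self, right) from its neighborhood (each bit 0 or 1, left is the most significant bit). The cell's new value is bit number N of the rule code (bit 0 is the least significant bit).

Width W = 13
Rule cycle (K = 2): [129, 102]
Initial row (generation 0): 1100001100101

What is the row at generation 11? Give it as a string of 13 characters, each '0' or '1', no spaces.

Gen 0: 1100001100101
Gen 1 (rule 129): 0001100000000
Gen 2 (rule 102): 0010100000000
Gen 3 (rule 129): 1000001111111
Gen 4 (rule 102): 1000010000001
Gen 5 (rule 129): 0011000111100
Gen 6 (rule 102): 0101001000100
Gen 7 (rule 129): 0000000010001
Gen 8 (rule 102): 0000000110011
Gen 9 (rule 129): 1111110000000
Gen 10 (rule 102): 0000010000000
Gen 11 (rule 129): 1111000111111

Answer: 1111000111111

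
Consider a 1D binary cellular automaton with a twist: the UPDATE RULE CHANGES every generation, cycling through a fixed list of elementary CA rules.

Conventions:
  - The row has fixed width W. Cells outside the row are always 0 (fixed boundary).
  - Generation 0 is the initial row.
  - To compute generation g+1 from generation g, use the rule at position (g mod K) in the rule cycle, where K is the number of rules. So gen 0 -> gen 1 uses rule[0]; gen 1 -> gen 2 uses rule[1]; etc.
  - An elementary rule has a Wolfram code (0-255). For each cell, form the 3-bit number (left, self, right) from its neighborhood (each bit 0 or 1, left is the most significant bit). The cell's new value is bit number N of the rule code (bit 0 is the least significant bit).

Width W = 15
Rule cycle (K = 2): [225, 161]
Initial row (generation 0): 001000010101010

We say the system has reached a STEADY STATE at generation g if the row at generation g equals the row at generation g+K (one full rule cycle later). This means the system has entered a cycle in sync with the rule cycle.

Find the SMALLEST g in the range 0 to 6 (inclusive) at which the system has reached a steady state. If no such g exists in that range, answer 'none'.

Gen 0: 001000010101010
Gen 1 (rule 225): 100011001010100
Gen 2 (rule 161): 001000000101001
Gen 3 (rule 225): 100011110010000
Gen 4 (rule 161): 001001100000111
Gen 5 (rule 225): 100000101110011
Gen 6 (rule 161): 001110010100000
Gen 7 (rule 225): 100110001001111
Gen 8 (rule 161): 000000100000110

Answer: none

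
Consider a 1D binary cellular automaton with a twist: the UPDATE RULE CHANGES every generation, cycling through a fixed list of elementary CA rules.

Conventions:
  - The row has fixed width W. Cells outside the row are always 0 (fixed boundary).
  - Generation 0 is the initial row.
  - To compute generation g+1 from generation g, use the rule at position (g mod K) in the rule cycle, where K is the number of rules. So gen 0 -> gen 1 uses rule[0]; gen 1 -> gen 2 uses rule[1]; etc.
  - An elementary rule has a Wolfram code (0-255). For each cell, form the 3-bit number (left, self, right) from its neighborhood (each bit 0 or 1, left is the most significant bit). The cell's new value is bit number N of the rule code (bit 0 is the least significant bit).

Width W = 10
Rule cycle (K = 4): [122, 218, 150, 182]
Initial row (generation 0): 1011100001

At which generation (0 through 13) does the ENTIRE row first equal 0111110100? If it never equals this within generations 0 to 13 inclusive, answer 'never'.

Answer: never

Derivation:
Gen 0: 1011100001
Gen 1 (rule 122): 0110110010
Gen 2 (rule 218): 1110111101
Gen 3 (rule 150): 0100011001
Gen 4 (rule 182): 1110100111
Gen 5 (rule 122): 1011011101
Gen 6 (rule 218): 0011011100
Gen 7 (rule 150): 0100001010
Gen 8 (rule 182): 1110011111
Gen 9 (rule 122): 1011110001
Gen 10 (rule 218): 0011111010
Gen 11 (rule 150): 0101110011
Gen 12 (rule 182): 1110101100
Gen 13 (rule 122): 1011011110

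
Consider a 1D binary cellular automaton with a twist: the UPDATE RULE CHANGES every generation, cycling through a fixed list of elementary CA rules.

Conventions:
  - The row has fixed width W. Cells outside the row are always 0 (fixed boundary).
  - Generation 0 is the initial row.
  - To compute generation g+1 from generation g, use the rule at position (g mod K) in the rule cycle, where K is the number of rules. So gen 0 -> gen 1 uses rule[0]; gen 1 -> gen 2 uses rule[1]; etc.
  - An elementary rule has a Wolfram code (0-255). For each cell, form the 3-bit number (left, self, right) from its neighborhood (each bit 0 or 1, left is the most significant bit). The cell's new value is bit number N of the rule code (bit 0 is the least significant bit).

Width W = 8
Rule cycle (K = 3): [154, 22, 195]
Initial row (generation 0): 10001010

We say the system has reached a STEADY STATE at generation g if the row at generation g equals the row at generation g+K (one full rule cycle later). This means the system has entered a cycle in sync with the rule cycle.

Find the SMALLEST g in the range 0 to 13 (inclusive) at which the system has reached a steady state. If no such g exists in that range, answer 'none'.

Answer: 5

Derivation:
Gen 0: 10001010
Gen 1 (rule 154): 01010001
Gen 2 (rule 22): 11011011
Gen 3 (rule 195): 01001001
Gen 4 (rule 154): 10110110
Gen 5 (rule 22): 10000001
Gen 6 (rule 195): 00111110
Gen 7 (rule 154): 01111101
Gen 8 (rule 22): 10000001
Gen 9 (rule 195): 00111110
Gen 10 (rule 154): 01111101
Gen 11 (rule 22): 10000001
Gen 12 (rule 195): 00111110
Gen 13 (rule 154): 01111101
Gen 14 (rule 22): 10000001
Gen 15 (rule 195): 00111110
Gen 16 (rule 154): 01111101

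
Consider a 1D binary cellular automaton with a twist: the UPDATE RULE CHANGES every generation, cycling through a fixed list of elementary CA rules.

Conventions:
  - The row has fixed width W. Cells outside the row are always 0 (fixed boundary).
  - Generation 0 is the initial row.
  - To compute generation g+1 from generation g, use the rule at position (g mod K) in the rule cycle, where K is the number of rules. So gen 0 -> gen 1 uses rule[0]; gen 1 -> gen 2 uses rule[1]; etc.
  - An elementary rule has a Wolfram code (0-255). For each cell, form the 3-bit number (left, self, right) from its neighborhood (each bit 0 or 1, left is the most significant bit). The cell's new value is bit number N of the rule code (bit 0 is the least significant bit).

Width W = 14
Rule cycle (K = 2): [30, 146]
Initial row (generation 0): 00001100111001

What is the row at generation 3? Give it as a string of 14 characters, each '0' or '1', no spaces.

Answer: 01110011010011

Derivation:
Gen 0: 00001100111001
Gen 1 (rule 30): 00011011100111
Gen 2 (rule 146): 00100001011010
Gen 3 (rule 30): 01110011010011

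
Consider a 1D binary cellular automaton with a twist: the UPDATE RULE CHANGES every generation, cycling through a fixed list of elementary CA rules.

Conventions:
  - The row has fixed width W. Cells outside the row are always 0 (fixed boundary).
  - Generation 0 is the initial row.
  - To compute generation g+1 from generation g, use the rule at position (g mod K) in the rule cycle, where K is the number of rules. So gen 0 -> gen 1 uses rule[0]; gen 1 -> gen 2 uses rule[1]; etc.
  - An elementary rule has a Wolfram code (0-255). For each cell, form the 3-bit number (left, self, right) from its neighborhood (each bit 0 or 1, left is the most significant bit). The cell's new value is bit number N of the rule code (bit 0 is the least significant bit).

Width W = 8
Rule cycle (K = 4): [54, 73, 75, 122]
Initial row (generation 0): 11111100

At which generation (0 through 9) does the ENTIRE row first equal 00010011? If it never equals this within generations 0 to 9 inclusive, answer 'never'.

Gen 0: 11111100
Gen 1 (rule 54): 00000010
Gen 2 (rule 73): 11111000
Gen 3 (rule 75): 10001011
Gen 4 (rule 122): 01010111
Gen 5 (rule 54): 11111000
Gen 6 (rule 73): 10001011
Gen 7 (rule 75): 00110011
Gen 8 (rule 122): 01111111
Gen 9 (rule 54): 10000000

Answer: never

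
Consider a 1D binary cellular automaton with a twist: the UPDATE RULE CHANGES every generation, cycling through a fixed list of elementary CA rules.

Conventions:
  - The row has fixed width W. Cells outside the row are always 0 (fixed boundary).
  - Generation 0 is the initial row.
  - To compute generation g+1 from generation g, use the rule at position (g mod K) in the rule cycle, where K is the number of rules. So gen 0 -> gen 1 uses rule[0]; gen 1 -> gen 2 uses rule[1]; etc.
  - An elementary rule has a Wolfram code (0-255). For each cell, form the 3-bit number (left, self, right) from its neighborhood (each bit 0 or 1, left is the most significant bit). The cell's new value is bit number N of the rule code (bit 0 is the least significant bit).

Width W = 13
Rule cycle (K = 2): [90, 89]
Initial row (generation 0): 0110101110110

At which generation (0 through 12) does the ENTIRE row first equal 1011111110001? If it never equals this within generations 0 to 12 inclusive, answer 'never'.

Gen 0: 0110101110110
Gen 1 (rule 90): 1110001010111
Gen 2 (rule 89): 1011100000101
Gen 3 (rule 90): 0010110001000
Gen 4 (rule 89): 1000111100111
Gen 5 (rule 90): 0101100111101
Gen 6 (rule 89): 0001110100100
Gen 7 (rule 90): 0011010011010
Gen 8 (rule 89): 1011001011001
Gen 9 (rule 90): 0011110011110
Gen 10 (rule 89): 1010011010011
Gen 11 (rule 90): 0001111001111
Gen 12 (rule 89): 1101001101001

Answer: never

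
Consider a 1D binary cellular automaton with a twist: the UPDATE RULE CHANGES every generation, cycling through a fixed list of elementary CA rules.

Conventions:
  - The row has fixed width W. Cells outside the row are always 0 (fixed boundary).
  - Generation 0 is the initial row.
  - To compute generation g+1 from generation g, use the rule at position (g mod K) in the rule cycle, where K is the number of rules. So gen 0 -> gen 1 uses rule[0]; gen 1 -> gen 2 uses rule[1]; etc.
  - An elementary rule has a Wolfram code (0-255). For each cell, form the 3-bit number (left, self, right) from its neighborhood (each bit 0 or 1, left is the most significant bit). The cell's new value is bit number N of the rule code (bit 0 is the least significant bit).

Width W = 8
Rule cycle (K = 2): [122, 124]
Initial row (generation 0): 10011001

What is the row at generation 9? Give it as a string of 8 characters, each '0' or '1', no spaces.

Answer: 01111110

Derivation:
Gen 0: 10011001
Gen 1 (rule 122): 01111110
Gen 2 (rule 124): 01000011
Gen 3 (rule 122): 10100111
Gen 4 (rule 124): 11110101
Gen 5 (rule 122): 10011010
Gen 6 (rule 124): 11011111
Gen 7 (rule 122): 11110001
Gen 8 (rule 124): 10011001
Gen 9 (rule 122): 01111110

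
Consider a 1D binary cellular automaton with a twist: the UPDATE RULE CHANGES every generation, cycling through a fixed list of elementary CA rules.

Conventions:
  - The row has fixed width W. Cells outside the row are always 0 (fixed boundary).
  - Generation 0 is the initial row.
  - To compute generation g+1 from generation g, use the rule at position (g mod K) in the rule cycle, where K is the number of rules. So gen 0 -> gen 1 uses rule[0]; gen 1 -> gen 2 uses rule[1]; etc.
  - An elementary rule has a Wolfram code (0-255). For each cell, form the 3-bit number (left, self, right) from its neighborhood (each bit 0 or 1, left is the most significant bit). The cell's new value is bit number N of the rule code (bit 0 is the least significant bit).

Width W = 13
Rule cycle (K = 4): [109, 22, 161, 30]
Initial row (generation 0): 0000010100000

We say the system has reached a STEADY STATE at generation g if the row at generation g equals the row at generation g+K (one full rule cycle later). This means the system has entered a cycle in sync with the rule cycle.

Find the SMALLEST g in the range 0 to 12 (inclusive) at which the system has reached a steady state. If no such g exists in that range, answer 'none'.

Answer: 6

Derivation:
Gen 0: 0000010100000
Gen 1 (rule 109): 1111011101111
Gen 2 (rule 22): 0000000000000
Gen 3 (rule 161): 1111111111111
Gen 4 (rule 30): 1000000000000
Gen 5 (rule 109): 1011111111111
Gen 6 (rule 22): 1000000000000
Gen 7 (rule 161): 0011111111111
Gen 8 (rule 30): 0110000000000
Gen 9 (rule 109): 0110111111111
Gen 10 (rule 22): 1000000000000
Gen 11 (rule 161): 0011111111111
Gen 12 (rule 30): 0110000000000
Gen 13 (rule 109): 0110111111111
Gen 14 (rule 22): 1000000000000
Gen 15 (rule 161): 0011111111111
Gen 16 (rule 30): 0110000000000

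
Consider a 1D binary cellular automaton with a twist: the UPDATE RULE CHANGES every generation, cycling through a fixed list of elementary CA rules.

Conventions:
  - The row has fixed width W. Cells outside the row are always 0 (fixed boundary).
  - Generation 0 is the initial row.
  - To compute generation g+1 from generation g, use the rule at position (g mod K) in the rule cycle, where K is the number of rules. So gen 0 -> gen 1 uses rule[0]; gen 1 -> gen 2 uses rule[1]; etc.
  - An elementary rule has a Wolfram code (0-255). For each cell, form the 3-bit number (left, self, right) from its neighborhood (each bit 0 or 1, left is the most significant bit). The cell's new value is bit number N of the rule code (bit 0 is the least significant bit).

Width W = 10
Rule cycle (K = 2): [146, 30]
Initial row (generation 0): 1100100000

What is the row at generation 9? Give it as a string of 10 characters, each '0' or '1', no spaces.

Answer: 0000010000

Derivation:
Gen 0: 1100100000
Gen 1 (rule 146): 0011010000
Gen 2 (rule 30): 0110011000
Gen 3 (rule 146): 1001100100
Gen 4 (rule 30): 1111011110
Gen 5 (rule 146): 0110001101
Gen 6 (rule 30): 1101011001
Gen 7 (rule 146): 0000000110
Gen 8 (rule 30): 0000001101
Gen 9 (rule 146): 0000010000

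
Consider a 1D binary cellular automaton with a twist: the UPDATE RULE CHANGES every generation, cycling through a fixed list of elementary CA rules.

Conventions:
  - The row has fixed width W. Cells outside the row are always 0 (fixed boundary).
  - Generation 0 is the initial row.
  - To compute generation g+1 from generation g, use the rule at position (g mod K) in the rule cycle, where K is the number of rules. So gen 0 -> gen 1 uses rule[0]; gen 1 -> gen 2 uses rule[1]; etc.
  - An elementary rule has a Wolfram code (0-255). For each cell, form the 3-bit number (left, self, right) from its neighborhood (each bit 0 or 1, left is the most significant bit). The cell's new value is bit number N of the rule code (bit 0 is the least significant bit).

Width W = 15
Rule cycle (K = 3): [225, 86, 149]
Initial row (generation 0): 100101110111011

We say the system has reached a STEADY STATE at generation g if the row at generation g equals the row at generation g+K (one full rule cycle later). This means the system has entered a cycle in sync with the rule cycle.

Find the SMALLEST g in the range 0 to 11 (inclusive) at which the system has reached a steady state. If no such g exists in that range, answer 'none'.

Answer: none

Derivation:
Gen 0: 100101110111011
Gen 1 (rule 225): 000010111011101
Gen 2 (rule 86): 000110001000101
Gen 3 (rule 149): 110001101110101
Gen 4 (rule 225): 010100110111010
Gen 5 (rule 86): 110111010001011
Gen 6 (rule 149): 000010011101000
Gen 7 (rule 225): 111000001110011
Gen 8 (rule 86): 001100010011101
Gen 9 (rule 149): 100011011001001
Gen 10 (rule 225): 001001101000000
Gen 11 (rule 86): 011110101100000
Gen 12 (rule 149): 001100100011111
Gen 13 (rule 225): 100100001001111
Gen 14 (rule 86): 111110011110001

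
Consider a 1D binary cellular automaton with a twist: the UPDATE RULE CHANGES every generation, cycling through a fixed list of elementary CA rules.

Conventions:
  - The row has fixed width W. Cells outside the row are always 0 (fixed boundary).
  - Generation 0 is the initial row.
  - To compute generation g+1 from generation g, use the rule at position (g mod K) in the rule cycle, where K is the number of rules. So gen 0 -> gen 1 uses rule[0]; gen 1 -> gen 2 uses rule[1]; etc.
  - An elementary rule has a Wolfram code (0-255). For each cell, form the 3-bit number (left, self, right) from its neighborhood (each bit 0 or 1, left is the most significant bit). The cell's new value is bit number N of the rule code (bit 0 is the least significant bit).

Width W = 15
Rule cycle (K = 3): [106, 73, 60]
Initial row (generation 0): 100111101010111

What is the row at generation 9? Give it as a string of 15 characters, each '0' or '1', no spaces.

Answer: 000001000000100

Derivation:
Gen 0: 100111101010111
Gen 1 (rule 106): 001100110101101
Gen 2 (rule 73): 101100110001100
Gen 3 (rule 60): 111010101001010
Gen 4 (rule 106): 101101010010100
Gen 5 (rule 73): 001100000000001
Gen 6 (rule 60): 001010000000001
Gen 7 (rule 106): 010100000000010
Gen 8 (rule 73): 000001111111000
Gen 9 (rule 60): 000001000000100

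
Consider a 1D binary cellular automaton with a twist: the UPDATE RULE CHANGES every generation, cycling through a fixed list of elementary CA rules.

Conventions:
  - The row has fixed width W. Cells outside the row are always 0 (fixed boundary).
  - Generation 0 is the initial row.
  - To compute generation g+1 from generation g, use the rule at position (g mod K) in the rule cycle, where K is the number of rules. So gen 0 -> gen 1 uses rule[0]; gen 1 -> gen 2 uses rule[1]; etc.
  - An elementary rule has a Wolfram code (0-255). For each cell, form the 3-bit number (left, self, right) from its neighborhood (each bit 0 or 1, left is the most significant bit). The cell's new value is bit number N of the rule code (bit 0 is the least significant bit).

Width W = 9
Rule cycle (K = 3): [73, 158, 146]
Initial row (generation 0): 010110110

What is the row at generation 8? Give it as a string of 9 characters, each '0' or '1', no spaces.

Gen 0: 010110110
Gen 1 (rule 73): 000110110
Gen 2 (rule 158): 001100101
Gen 3 (rule 146): 010011000
Gen 4 (rule 73): 000011011
Gen 5 (rule 158): 000110010
Gen 6 (rule 146): 001001101
Gen 7 (rule 73): 100001100
Gen 8 (rule 158): 110011010

Answer: 110011010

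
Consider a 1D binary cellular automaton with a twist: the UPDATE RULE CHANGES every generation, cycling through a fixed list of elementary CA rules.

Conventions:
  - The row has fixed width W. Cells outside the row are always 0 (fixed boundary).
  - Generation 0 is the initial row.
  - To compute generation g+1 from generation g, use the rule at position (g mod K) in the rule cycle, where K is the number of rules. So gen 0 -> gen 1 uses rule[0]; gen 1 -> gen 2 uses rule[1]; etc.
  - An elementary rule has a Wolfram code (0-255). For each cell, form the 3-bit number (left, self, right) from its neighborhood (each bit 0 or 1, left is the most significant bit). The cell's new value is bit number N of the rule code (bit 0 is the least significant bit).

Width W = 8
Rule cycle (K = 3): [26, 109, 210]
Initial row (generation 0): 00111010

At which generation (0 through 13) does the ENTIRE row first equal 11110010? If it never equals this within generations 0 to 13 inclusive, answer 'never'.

Gen 0: 00111010
Gen 1 (rule 26): 01100001
Gen 2 (rule 109): 01101101
Gen 3 (rule 210): 10100100
Gen 4 (rule 26): 00011010
Gen 5 (rule 109): 11011110
Gen 6 (rule 210): 01001111
Gen 7 (rule 26): 10111000
Gen 8 (rule 109): 11101011
Gen 9 (rule 210): 01100001
Gen 10 (rule 26): 11010010
Gen 11 (rule 109): 11110010
Gen 12 (rule 210): 01111101
Gen 13 (rule 26): 11000000

Answer: 11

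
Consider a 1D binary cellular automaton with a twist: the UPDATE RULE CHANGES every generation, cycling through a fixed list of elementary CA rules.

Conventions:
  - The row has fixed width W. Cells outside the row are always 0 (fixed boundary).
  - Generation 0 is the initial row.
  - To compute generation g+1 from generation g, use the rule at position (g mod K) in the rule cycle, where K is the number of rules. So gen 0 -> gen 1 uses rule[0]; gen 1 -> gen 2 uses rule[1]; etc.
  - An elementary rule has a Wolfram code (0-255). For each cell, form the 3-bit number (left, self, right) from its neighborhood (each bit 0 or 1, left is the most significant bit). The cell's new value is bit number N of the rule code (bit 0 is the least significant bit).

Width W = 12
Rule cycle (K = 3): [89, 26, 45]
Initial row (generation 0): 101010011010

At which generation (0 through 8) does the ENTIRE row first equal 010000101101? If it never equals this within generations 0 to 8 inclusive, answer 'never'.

Answer: never

Derivation:
Gen 0: 101010011010
Gen 1 (rule 89): 000001011001
Gen 2 (rule 26): 000010010110
Gen 3 (rule 45): 111010011100
Gen 4 (rule 89): 101001010111
Gen 5 (rule 26): 000110000100
Gen 6 (rule 45): 110100110101
Gen 7 (rule 89): 110010110000
Gen 8 (rule 26): 101100101000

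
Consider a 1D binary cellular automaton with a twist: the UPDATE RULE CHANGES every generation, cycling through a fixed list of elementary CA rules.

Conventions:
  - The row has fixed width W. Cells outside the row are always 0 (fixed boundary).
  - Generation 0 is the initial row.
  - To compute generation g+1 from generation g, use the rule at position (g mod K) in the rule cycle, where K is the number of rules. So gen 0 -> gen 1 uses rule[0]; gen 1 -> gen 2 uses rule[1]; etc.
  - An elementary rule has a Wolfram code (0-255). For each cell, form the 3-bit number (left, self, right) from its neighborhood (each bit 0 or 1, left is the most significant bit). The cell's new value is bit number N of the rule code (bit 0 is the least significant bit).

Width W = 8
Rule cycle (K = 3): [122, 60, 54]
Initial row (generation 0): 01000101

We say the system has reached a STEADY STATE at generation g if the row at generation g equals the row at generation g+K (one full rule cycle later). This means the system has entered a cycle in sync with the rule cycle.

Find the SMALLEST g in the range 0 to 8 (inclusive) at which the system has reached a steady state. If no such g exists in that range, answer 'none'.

Gen 0: 01000101
Gen 1 (rule 122): 10101010
Gen 2 (rule 60): 11111111
Gen 3 (rule 54): 00000000
Gen 4 (rule 122): 00000000
Gen 5 (rule 60): 00000000
Gen 6 (rule 54): 00000000
Gen 7 (rule 122): 00000000
Gen 8 (rule 60): 00000000
Gen 9 (rule 54): 00000000
Gen 10 (rule 122): 00000000
Gen 11 (rule 60): 00000000

Answer: 3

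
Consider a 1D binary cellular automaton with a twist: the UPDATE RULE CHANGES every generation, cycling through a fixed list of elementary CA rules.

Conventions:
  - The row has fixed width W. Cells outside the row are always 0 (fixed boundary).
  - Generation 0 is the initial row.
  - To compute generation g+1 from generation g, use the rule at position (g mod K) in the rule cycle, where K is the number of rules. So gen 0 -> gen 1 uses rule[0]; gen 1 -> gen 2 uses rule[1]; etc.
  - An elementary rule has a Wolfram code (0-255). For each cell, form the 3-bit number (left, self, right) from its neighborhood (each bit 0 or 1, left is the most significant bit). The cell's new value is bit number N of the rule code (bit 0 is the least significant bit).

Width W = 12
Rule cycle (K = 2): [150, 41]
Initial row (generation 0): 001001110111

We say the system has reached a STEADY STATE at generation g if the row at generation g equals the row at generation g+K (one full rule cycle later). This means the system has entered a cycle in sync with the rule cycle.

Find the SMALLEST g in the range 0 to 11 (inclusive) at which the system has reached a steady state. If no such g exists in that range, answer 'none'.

Gen 0: 001001110111
Gen 1 (rule 150): 011110100010
Gen 2 (rule 41): 010001001000
Gen 3 (rule 150): 111011111100
Gen 4 (rule 41): 100110000001
Gen 5 (rule 150): 111001000011
Gen 6 (rule 41): 100000011010
Gen 7 (rule 150): 110000100011
Gen 8 (rule 41): 100110001010
Gen 9 (rule 150): 111001011011
Gen 10 (rule 41): 100000110110
Gen 11 (rule 150): 110001000001
Gen 12 (rule 41): 100100011100
Gen 13 (rule 150): 111110101010

Answer: none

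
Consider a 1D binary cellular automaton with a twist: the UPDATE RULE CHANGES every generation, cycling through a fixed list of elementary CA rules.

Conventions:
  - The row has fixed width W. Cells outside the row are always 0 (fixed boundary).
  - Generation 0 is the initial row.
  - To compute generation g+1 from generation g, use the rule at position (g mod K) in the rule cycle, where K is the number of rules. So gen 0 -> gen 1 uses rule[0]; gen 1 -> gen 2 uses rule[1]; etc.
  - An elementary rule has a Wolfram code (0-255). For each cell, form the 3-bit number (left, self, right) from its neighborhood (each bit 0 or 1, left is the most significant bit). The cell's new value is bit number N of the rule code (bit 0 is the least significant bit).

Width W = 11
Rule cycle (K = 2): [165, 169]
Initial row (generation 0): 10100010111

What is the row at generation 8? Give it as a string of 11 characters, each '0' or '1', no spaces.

Gen 0: 10100010111
Gen 1 (rule 165): 11101011010
Gen 2 (rule 169): 11010110100
Gen 3 (rule 165): 00111001101
Gen 4 (rule 169): 10110001010
Gen 5 (rule 165): 11000101110
Gen 6 (rule 169): 10010011100
Gen 7 (rule 165): 10010001001
Gen 8 (rule 169): 00000100000

Answer: 00000100000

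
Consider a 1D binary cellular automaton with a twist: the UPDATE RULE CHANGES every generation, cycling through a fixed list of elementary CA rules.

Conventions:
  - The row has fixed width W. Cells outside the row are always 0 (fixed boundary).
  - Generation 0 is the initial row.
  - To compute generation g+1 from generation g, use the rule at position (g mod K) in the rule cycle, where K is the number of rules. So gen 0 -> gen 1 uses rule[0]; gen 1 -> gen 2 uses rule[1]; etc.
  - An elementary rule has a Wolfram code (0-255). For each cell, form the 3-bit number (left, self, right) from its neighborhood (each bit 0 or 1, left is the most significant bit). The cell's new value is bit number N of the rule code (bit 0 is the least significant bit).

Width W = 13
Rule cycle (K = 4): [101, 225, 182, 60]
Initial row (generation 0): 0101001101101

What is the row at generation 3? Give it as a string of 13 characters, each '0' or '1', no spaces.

Gen 0: 0101001101101
Gen 1 (rule 101): 0111000110111
Gen 2 (rule 225): 0011010011011
Gen 3 (rule 182): 0100111100100

Answer: 0100111100100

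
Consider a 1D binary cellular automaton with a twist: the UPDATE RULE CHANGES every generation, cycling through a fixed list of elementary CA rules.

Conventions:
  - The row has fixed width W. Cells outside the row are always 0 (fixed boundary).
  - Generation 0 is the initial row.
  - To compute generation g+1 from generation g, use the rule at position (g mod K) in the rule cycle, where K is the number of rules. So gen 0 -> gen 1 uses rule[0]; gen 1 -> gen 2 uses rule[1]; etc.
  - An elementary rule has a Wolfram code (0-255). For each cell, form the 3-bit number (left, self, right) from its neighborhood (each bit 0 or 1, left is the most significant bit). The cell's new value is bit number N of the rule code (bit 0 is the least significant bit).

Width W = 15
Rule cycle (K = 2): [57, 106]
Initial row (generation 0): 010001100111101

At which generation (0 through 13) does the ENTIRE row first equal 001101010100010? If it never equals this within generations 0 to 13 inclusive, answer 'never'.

Answer: 1

Derivation:
Gen 0: 010001100111101
Gen 1 (rule 57): 001101010100010
Gen 2 (rule 106): 011110101000100
Gen 3 (rule 57): 010001010110011
Gen 4 (rule 106): 100010101110111
Gen 5 (rule 57): 011001011001100
Gen 6 (rule 106): 111010111011100
Gen 7 (rule 57): 100101100110011
Gen 8 (rule 106): 001011101110111
Gen 9 (rule 57): 100110011001100
Gen 10 (rule 106): 001110111011100
Gen 11 (rule 57): 101001100110011
Gen 12 (rule 106): 010011101110111
Gen 13 (rule 57): 001010011001100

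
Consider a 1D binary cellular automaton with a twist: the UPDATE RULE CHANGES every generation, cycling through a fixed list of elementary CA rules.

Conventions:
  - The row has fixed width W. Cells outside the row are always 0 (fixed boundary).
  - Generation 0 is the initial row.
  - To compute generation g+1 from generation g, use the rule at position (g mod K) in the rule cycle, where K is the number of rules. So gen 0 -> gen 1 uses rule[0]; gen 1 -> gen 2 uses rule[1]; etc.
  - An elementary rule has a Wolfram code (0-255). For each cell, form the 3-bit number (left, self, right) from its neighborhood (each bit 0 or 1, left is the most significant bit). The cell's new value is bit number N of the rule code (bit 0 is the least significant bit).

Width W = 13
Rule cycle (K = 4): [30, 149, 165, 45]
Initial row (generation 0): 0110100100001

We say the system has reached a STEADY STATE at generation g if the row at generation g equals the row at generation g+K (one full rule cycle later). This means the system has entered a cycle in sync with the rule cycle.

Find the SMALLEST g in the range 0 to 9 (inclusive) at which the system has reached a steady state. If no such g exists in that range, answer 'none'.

Answer: none

Derivation:
Gen 0: 0110100100001
Gen 1 (rule 30): 1100111110011
Gen 2 (rule 149): 0010011101000
Gen 3 (rule 165): 1010001011011
Gen 4 (rule 45): 1110101110110
Gen 5 (rule 30): 1000101000101
Gen 6 (rule 149): 1110101110101
Gen 7 (rule 165): 0101110101111
Gen 8 (rule 45): 0111001111000
Gen 9 (rule 30): 1100111000100
Gen 10 (rule 149): 0010010110111
Gen 11 (rule 165): 1010011001010
Gen 12 (rule 45): 1110010001110
Gen 13 (rule 30): 1001111011001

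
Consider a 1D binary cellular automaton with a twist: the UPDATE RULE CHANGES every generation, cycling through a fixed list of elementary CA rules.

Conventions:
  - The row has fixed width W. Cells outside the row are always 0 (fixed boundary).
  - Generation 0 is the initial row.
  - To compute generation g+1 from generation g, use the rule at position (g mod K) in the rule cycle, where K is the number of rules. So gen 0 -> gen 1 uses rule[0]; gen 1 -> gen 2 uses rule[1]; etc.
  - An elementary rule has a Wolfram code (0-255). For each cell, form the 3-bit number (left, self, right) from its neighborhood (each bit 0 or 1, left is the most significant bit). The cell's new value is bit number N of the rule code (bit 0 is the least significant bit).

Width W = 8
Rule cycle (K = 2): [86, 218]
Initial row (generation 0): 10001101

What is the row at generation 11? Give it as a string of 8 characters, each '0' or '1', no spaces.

Answer: 00111111

Derivation:
Gen 0: 10001101
Gen 1 (rule 86): 11010101
Gen 2 (rule 218): 11000000
Gen 3 (rule 86): 01100000
Gen 4 (rule 218): 11110000
Gen 5 (rule 86): 00011000
Gen 6 (rule 218): 00111100
Gen 7 (rule 86): 01000110
Gen 8 (rule 218): 10101111
Gen 9 (rule 86): 10100001
Gen 10 (rule 218): 00010010
Gen 11 (rule 86): 00111111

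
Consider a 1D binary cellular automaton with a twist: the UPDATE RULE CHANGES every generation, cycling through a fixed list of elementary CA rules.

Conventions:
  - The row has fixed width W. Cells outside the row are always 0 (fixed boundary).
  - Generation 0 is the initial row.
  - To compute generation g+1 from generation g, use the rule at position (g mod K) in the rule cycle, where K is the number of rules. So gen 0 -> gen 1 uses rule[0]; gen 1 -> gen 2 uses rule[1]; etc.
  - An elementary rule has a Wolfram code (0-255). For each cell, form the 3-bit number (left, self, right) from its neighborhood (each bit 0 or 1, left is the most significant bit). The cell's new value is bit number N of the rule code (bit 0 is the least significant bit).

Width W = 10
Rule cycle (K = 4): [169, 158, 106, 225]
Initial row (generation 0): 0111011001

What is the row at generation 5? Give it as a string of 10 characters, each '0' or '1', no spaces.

Gen 0: 0111011001
Gen 1 (rule 169): 0110110000
Gen 2 (rule 158): 1100101000
Gen 3 (rule 106): 1101010000
Gen 4 (rule 225): 0110100111
Gen 5 (rule 169): 0101000110

Answer: 0101000110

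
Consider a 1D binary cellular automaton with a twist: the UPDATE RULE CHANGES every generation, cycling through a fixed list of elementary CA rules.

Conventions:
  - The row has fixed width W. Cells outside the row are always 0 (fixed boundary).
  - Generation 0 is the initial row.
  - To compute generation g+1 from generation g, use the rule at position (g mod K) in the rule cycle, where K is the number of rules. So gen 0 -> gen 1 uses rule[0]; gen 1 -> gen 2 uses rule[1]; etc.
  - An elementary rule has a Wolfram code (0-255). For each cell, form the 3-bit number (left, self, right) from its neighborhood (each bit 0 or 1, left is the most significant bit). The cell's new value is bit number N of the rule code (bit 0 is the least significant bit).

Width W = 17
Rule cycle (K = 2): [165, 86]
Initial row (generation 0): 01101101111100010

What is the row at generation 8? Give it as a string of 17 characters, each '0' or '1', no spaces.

Gen 0: 01101101111100010
Gen 1 (rule 165): 00010010111001010
Gen 2 (rule 86): 00111110001111011
Gen 3 (rule 165): 10011100100110100
Gen 4 (rule 86): 11100111111010110
Gen 5 (rule 165): 01000011110111000
Gen 6 (rule 86): 11100100010001100
Gen 7 (rule 165): 01000101010100001
Gen 8 (rule 86): 11101101010110011

Answer: 11101101010110011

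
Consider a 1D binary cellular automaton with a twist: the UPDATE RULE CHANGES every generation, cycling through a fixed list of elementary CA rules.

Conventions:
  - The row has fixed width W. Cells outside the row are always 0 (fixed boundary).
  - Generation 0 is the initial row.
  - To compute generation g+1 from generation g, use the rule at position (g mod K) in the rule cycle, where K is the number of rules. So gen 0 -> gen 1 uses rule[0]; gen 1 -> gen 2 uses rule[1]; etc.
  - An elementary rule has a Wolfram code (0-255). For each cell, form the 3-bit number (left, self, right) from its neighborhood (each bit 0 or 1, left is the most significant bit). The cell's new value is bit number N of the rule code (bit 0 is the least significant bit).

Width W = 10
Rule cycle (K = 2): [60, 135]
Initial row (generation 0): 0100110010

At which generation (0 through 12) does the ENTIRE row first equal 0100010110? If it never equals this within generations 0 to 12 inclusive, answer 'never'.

Gen 0: 0100110010
Gen 1 (rule 60): 0110101011
Gen 2 (rule 135): 1000101000
Gen 3 (rule 60): 1100111100
Gen 4 (rule 135): 0001011001
Gen 5 (rule 60): 0001110101
Gen 6 (rule 135): 1110100101
Gen 7 (rule 60): 1001110111
Gen 8 (rule 135): 1010100010
Gen 9 (rule 60): 1111110011
Gen 10 (rule 135): 0111100100
Gen 11 (rule 60): 0100010110
Gen 12 (rule 135): 1101110000

Answer: 11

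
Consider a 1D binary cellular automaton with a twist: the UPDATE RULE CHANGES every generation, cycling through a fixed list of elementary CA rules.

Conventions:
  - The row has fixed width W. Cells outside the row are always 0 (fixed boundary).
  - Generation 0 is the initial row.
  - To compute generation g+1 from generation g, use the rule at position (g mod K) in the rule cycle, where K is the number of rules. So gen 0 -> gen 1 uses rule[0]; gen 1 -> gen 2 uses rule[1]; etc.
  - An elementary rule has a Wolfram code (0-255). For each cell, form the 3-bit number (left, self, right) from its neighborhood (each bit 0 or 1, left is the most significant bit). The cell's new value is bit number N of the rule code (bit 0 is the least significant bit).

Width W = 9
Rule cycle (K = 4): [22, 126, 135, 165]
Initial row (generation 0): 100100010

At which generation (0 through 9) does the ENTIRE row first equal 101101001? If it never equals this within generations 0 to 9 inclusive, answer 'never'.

Answer: 3

Derivation:
Gen 0: 100100010
Gen 1 (rule 22): 111110111
Gen 2 (rule 126): 100011101
Gen 3 (rule 135): 101101001
Gen 4 (rule 165): 110011001
Gen 5 (rule 22): 001100111
Gen 6 (rule 126): 011111101
Gen 7 (rule 135): 101111001
Gen 8 (rule 165): 110110001
Gen 9 (rule 22): 000001011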